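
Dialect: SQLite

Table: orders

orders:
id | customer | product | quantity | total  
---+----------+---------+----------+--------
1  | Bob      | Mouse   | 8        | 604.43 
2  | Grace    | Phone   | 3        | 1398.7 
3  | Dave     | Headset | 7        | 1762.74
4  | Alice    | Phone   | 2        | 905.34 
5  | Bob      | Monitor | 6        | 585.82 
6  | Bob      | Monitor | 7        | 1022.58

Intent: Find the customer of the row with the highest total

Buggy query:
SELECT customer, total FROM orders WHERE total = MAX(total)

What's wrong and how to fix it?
Bug: WHERE is evaluated per row; an aggregate over the whole table isn't defined there

Fix: Use a subquery: WHERE total = (SELECT MAX(total) FROM orders)

Corrected query:
SELECT customer, total FROM orders WHERE total = (SELECT MAX(total) FROM orders)

Result:
customer | total  
---------+--------
Dave     | 1762.74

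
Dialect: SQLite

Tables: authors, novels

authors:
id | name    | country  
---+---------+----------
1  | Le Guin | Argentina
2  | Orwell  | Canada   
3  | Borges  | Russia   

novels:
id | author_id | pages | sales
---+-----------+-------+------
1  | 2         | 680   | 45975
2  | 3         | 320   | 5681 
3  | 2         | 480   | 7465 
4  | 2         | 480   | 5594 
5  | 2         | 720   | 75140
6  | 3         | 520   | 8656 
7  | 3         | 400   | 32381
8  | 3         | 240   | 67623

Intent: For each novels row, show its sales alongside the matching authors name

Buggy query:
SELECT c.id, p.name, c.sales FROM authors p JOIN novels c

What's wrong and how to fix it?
Bug: Missing join condition: each novels row is matched to all authors rows instead of just its own

Fix: Add ON c.author_id = p.id to the JOIN

Corrected query:
SELECT c.id, p.name, c.sales FROM authors p JOIN novels c ON c.author_id = p.id

Result:
id | name   | sales
---+--------+------
1  | Orwell | 45975
2  | Borges | 5681 
3  | Orwell | 7465 
4  | Orwell | 5594 
5  | Orwell | 75140
6  | Borges | 8656 
7  | Borges | 32381
8  | Borges | 67623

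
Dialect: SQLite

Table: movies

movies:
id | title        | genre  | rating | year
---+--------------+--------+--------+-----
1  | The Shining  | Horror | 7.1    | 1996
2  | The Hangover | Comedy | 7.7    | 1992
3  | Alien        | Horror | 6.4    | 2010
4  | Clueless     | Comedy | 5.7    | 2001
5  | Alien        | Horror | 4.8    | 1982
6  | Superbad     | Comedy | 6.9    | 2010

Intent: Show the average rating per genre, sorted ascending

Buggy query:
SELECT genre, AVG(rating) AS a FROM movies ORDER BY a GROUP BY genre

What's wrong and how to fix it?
Bug: GROUP BY must precede ORDER BY

Fix: Reorder: SELECT … FROM … GROUP BY … ORDER BY …

Corrected query:
SELECT genre, AVG(rating) AS a FROM movies GROUP BY genre ORDER BY a

Result:
genre  | a       
-------+---------
Horror | 6.1     
Comedy | 6.766667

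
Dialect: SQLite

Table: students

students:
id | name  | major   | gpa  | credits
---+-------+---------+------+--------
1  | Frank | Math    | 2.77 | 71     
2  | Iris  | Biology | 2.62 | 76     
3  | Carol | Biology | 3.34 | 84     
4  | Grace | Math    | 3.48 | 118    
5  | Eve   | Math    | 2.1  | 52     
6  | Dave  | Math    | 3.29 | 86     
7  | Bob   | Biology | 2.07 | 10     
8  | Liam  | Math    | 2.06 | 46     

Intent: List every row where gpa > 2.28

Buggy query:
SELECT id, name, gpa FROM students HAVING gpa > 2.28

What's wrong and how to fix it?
Bug: HAVING filters the output of aggregation, but this query has no GROUP BY and no aggregate functions, so SQLite rejects it (HAVING clause on a non-aggregate query); the condition here is per row

Fix: Use WHERE for row-level filtering

Corrected query:
SELECT id, name, gpa FROM students WHERE gpa > 2.28

Result:
id | name  | gpa 
---+-------+-----
1  | Frank | 2.77
2  | Iris  | 2.62
3  | Carol | 3.34
4  | Grace | 3.48
6  | Dave  | 3.29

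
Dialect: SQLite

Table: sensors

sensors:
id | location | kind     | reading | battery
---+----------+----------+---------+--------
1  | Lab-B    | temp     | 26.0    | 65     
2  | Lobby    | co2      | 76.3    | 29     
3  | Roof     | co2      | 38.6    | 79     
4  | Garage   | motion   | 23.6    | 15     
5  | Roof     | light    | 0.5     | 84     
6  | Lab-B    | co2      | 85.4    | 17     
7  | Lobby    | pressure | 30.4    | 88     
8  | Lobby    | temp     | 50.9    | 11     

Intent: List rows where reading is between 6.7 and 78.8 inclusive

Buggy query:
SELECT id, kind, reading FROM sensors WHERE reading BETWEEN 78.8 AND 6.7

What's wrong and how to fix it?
Bug: The bounds are reversed; BETWEEN a AND b requires a <= b to match anything

Fix: Swap the bounds so the smaller value comes first

Corrected query:
SELECT id, kind, reading FROM sensors WHERE reading BETWEEN 6.7 AND 78.8

Result:
id | kind     | reading
---+----------+--------
1  | temp     | 26     
2  | co2      | 76.3   
3  | co2      | 38.6   
4  | motion   | 23.6   
7  | pressure | 30.4   
8  | temp     | 50.9   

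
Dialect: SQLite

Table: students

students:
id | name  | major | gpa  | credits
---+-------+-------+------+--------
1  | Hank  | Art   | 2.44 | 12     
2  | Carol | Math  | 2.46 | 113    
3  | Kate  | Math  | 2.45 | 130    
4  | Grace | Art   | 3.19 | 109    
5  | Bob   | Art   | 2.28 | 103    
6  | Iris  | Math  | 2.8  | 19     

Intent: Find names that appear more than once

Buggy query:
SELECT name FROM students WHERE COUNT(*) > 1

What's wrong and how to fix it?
Bug: COUNT(*) is an aggregate and cannot be used in WHERE

Fix: GROUP BY name, then filter groups with HAVING COUNT(*) > 1

Corrected query:
SELECT name FROM students GROUP BY name HAVING COUNT(*) > 1

Result:
(no rows)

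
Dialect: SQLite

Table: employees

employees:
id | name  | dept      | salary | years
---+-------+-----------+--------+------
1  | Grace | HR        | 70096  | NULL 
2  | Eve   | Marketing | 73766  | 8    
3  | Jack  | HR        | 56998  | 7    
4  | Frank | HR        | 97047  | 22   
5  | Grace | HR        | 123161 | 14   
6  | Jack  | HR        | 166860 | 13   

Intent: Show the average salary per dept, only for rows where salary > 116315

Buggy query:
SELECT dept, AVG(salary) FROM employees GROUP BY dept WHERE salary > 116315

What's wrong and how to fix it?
Bug: WHERE cannot follow GROUP BY

Fix: Move the WHERE clause before GROUP BY

Corrected query:
SELECT dept, AVG(salary) FROM employees WHERE salary > 116315 GROUP BY dept

Result:
dept | AVG(salary)
-----+------------
HR   | 145010.5   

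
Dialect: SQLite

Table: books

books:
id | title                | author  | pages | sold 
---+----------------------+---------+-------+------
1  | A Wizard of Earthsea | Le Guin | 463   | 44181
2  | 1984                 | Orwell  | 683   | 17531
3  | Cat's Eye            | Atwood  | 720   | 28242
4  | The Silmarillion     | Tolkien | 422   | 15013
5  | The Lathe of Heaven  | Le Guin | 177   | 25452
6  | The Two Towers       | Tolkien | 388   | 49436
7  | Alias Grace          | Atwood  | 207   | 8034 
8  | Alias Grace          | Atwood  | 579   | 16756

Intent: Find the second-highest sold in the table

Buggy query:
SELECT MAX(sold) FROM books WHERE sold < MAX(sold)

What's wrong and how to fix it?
Bug: MAX(sold) on the right of the comparison is an aggregate-in-WHERE error

Fix: Put the inner MAX in a scalar subquery

Corrected query:
SELECT MAX(sold) FROM books WHERE sold < (SELECT MAX(sold) FROM books)

Result:
MAX(sold)
---------
44181    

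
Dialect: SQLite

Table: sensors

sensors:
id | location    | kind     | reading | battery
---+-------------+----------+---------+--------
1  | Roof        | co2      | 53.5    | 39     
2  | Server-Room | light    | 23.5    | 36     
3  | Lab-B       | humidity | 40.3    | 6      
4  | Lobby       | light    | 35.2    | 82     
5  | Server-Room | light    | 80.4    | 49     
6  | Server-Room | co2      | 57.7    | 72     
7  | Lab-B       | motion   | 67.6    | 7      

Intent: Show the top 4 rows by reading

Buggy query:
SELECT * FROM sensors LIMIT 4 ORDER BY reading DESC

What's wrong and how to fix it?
Bug: LIMIT must come after ORDER BY

Fix: Sort with ORDER BY, then apply LIMIT

Corrected query:
SELECT * FROM sensors ORDER BY reading DESC LIMIT 4

Result:
id | location    | kind   | reading | battery
---+-------------+--------+---------+--------
5  | Server-Room | light  | 80.4    | 49     
7  | Lab-B       | motion | 67.6    | 7      
6  | Server-Room | co2    | 57.7    | 72     
1  | Roof        | co2    | 53.5    | 39     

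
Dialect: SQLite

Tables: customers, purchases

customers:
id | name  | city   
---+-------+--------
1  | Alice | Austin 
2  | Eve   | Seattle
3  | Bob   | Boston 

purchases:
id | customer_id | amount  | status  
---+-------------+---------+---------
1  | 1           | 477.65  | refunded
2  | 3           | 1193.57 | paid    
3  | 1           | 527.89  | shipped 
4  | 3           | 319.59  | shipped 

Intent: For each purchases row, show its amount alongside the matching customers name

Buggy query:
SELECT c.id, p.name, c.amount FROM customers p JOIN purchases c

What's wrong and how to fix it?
Bug: JOIN with no ON clause produces a cartesian product; every purchases row pairs with every customers row

Fix: Specify the join condition linking the foreign key to the parent id

Corrected query:
SELECT c.id, p.name, c.amount FROM customers p JOIN purchases c ON c.customer_id = p.id

Result:
id | name  | amount 
---+-------+--------
1  | Alice | 477.65 
2  | Bob   | 1193.57
3  | Alice | 527.89 
4  | Bob   | 319.59 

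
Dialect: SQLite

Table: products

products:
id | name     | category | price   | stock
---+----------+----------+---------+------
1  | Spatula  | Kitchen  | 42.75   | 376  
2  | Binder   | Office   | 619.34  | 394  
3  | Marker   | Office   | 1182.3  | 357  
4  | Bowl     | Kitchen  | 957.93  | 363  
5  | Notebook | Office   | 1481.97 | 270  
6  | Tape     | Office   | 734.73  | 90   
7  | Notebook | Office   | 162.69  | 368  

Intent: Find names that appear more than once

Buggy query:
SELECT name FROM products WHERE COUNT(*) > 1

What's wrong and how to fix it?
Bug: COUNT(*) is an aggregate and cannot be used in WHERE

Fix: Group first, then use HAVING for the count condition

Corrected query:
SELECT name FROM products GROUP BY name HAVING COUNT(*) > 1

Result:
name    
--------
Notebook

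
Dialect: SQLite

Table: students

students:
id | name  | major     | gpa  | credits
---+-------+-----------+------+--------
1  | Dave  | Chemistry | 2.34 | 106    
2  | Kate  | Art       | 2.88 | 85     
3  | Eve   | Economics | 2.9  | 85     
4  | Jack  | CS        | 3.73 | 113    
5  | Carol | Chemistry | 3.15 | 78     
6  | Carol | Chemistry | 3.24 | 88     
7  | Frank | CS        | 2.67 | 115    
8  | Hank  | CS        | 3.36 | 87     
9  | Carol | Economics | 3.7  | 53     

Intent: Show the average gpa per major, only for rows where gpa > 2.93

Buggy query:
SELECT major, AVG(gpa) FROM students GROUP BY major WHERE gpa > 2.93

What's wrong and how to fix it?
Bug: WHERE cannot follow GROUP BY

Fix: Move the WHERE clause before GROUP BY

Corrected query:
SELECT major, AVG(gpa) FROM students WHERE gpa > 2.93 GROUP BY major

Result:
major     | AVG(gpa)
----------+---------
CS        | 3.545   
Chemistry | 3.195   
Economics | 3.7     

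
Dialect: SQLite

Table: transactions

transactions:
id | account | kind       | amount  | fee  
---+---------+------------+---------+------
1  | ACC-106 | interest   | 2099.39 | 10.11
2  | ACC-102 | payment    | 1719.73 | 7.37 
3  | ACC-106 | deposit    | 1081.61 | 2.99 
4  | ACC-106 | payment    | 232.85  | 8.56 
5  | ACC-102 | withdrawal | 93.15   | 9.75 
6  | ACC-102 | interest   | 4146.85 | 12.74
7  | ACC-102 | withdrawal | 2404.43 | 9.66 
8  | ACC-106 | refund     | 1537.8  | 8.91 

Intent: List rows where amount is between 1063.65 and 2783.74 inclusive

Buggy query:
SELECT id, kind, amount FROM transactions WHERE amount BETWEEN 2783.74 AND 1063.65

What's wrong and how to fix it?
Bug: The bounds are reversed; BETWEEN a AND b requires a <= b to match anything

Fix: Write BETWEEN 1063.65 AND 2783.74

Corrected query:
SELECT id, kind, amount FROM transactions WHERE amount BETWEEN 1063.65 AND 2783.74

Result:
id | kind       | amount 
---+------------+--------
1  | interest   | 2099.39
2  | payment    | 1719.73
3  | deposit    | 1081.61
7  | withdrawal | 2404.43
8  | refund     | 1537.8 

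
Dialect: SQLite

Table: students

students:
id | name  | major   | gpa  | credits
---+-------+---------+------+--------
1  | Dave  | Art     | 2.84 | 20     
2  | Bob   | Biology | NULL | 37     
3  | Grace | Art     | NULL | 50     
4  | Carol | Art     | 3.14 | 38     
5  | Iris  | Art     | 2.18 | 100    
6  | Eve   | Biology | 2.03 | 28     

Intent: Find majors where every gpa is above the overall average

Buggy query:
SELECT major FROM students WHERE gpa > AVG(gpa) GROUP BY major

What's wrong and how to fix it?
Bug: AVG() is an aggregate; it can't sit directly in WHERE

Fix: Use a subquery for AVG and a HAVING MIN(...) filter so the condition holds for every row in the group

Corrected query:
SELECT major FROM students GROUP BY major HAVING MIN(gpa) > (SELECT AVG(gpa) FROM students)

Result:
(no rows)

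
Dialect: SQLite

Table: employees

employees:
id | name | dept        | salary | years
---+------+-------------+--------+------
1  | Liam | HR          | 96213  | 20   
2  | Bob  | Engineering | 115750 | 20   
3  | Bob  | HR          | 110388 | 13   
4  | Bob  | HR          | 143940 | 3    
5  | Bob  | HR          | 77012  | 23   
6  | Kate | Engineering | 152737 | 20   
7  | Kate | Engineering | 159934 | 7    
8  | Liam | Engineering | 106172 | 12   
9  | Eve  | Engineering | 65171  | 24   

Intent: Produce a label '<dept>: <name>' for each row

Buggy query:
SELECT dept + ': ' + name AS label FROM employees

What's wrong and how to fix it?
Bug: SQLite uses || for string concatenation; + coerces text to numbers (yielding 0)

Fix: Use the || operator for string concatenation

Corrected query:
SELECT dept || ': ' || name AS label FROM employees

Result:
label            
-----------------
HR: Liam         
Engineering: Bob 
HR: Bob          
HR: Bob          
HR: Bob          
Engineering: Kate
Engineering: Kate
Engineering: Liam
Engineering: Eve 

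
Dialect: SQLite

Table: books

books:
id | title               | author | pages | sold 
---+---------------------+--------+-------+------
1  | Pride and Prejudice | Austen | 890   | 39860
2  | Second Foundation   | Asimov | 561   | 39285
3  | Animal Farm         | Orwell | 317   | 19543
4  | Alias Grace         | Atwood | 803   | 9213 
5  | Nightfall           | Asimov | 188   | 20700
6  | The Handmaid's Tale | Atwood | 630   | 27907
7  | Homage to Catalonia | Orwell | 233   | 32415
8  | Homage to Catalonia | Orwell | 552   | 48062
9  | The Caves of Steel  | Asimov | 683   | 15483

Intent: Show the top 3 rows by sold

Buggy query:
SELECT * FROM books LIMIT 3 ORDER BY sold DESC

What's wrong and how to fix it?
Bug: LIMIT must come after ORDER BY

Fix: Sort with ORDER BY, then apply LIMIT

Corrected query:
SELECT * FROM books ORDER BY sold DESC LIMIT 3

Result:
id | title               | author | pages | sold 
---+---------------------+--------+-------+------
8  | Homage to Catalonia | Orwell | 552   | 48062
1  | Pride and Prejudice | Austen | 890   | 39860
2  | Second Foundation   | Asimov | 561   | 39285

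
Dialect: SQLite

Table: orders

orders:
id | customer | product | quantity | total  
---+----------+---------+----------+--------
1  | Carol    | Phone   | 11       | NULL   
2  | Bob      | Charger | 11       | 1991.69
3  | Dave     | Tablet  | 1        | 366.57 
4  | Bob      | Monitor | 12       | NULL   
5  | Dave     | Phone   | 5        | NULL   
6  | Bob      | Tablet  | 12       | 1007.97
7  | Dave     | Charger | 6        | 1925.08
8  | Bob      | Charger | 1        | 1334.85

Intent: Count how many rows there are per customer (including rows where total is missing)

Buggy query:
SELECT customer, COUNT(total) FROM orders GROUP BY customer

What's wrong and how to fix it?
Bug: COUNT(column) counts non-NULL values only; rows with NULL total aren't counted

Fix: Replace COUNT(total) with COUNT(*)

Corrected query:
SELECT customer, COUNT(*) FROM orders GROUP BY customer

Result:
customer | COUNT(*)
---------+---------
Bob      | 4       
Carol    | 1       
Dave     | 3       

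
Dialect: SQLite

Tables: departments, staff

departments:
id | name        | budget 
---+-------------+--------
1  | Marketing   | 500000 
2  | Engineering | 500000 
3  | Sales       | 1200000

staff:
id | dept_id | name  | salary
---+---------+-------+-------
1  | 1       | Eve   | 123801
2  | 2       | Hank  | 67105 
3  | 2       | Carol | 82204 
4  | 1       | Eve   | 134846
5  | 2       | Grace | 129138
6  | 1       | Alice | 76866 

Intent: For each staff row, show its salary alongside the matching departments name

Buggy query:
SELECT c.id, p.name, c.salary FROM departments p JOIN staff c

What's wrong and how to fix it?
Bug: Missing join condition: each staff row is matched to all departments rows instead of just its own

Fix: Specify the join condition linking the foreign key to the parent id

Corrected query:
SELECT c.id, p.name, c.salary FROM departments p JOIN staff c ON c.dept_id = p.id

Result:
id | name        | salary
---+-------------+-------
1  | Marketing   | 123801
2  | Engineering | 67105 
3  | Engineering | 82204 
4  | Marketing   | 134846
5  | Engineering | 129138
6  | Marketing   | 76866 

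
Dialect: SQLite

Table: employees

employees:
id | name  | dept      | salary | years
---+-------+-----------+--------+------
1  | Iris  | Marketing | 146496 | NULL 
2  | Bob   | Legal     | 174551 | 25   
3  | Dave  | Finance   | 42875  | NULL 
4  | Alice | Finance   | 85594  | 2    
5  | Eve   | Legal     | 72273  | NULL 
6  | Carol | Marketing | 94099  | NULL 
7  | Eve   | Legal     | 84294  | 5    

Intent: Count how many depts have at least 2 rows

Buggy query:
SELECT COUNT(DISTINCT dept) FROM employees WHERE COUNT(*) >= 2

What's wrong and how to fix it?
Bug: WHERE filters individual rows, not groups, so a group-level COUNT is invalid there

Fix: Use a subquery that GROUPs and filters with HAVING, then count its rows

Corrected query:
SELECT COUNT(*) FROM (SELECT dept FROM employees GROUP BY dept HAVING COUNT(*) >= 2)

Result:
COUNT(*)
--------
3       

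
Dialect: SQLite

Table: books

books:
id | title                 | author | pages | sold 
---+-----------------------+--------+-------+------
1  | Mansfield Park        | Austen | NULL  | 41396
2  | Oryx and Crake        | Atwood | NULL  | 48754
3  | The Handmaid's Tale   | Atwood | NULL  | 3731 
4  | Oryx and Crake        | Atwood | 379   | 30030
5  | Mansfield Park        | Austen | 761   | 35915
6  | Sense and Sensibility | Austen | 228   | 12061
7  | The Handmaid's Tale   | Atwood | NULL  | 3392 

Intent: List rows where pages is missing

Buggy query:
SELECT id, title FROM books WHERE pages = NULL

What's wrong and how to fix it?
Bug: Comparing to NULL with '=' never matches; NULL = NULL is unknown, not true

Fix: Use IS NULL to test for NULL

Corrected query:
SELECT id, title FROM books WHERE pages IS NULL

Result:
id | title              
---+--------------------
1  | Mansfield Park     
2  | Oryx and Crake     
3  | The Handmaid's Tale
7  | The Handmaid's Tale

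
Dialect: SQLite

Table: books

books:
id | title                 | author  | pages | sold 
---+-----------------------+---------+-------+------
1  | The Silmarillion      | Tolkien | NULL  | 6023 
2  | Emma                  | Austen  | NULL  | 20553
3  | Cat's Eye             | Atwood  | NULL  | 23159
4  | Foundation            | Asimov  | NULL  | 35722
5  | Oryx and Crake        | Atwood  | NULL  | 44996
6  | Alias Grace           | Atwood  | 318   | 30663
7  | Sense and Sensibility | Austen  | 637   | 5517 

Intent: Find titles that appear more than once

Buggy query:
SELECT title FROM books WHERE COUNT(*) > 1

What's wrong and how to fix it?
Bug: COUNT(*) is an aggregate and cannot be used in WHERE

Fix: Group first, then use HAVING for the count condition

Corrected query:
SELECT title FROM books GROUP BY title HAVING COUNT(*) > 1

Result:
(no rows)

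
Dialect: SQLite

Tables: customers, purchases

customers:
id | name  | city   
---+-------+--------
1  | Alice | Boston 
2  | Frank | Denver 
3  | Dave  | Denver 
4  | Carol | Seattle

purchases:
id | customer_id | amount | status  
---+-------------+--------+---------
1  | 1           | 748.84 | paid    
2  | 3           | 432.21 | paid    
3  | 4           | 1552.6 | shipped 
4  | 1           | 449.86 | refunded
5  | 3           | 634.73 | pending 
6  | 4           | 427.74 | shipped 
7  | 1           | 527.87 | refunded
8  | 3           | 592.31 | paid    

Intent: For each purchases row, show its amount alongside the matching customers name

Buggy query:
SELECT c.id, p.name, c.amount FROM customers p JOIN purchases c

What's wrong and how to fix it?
Bug: JOIN with no ON clause produces a cartesian product; every purchases row pairs with every customers row

Fix: Add ON c.customer_id = p.id to the JOIN

Corrected query:
SELECT c.id, p.name, c.amount FROM customers p JOIN purchases c ON c.customer_id = p.id

Result:
id | name  | amount
---+-------+-------
1  | Alice | 748.84
2  | Dave  | 432.21
3  | Carol | 1552.6
4  | Alice | 449.86
5  | Dave  | 634.73
6  | Carol | 427.74
7  | Alice | 527.87
8  | Dave  | 592.31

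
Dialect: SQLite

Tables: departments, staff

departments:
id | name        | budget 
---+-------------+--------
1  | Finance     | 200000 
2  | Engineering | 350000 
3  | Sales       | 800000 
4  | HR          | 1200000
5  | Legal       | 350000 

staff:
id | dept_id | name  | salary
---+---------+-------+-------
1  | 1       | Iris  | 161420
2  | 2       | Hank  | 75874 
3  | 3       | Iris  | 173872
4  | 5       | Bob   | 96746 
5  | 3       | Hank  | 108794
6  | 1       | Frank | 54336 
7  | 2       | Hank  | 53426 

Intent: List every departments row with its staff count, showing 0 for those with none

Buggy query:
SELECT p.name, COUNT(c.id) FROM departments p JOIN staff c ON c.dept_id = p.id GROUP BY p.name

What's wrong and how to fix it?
Bug: An inner join excludes parents with zero children

Fix: Use LEFT JOIN so parents without children still appear (COUNT(c.id) gives 0)

Corrected query:
SELECT p.name, COUNT(c.id) FROM departments p LEFT JOIN staff c ON c.dept_id = p.id GROUP BY p.name

Result:
name        | COUNT(c.id)
------------+------------
Engineering | 2          
Finance     | 2          
HR          | 0          
Legal       | 1          
Sales       | 2          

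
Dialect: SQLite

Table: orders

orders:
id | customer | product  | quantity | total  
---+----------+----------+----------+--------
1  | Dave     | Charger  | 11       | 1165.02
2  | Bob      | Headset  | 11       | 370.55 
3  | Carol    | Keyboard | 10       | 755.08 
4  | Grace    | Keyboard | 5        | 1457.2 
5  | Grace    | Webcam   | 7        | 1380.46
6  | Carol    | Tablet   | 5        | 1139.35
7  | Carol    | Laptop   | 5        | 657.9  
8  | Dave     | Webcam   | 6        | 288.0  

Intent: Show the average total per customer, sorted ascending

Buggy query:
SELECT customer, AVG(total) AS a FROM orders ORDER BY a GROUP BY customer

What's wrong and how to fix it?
Bug: ORDER BY appears before GROUP BY; SQL clause order requires GROUP BY first

Fix: Move ORDER BY to the end, after GROUP BY

Corrected query:
SELECT customer, AVG(total) AS a FROM orders GROUP BY customer ORDER BY a

Result:
customer | a         
---------+-----------
Bob      | 370.55    
Dave     | 726.51    
Carol    | 850.776667
Grace    | 1418.83   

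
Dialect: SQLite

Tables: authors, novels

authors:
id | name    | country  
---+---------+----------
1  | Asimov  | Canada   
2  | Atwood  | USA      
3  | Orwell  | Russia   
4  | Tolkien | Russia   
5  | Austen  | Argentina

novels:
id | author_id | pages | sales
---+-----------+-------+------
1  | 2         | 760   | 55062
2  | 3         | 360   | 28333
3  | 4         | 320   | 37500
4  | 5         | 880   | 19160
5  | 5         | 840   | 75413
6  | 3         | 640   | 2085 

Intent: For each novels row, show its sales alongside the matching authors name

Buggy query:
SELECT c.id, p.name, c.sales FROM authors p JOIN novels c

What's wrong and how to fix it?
Bug: JOIN with no ON clause produces a cartesian product; every novels row pairs with every authors row

Fix: Specify the join condition linking the foreign key to the parent id

Corrected query:
SELECT c.id, p.name, c.sales FROM authors p JOIN novels c ON c.author_id = p.id

Result:
id | name    | sales
---+---------+------
1  | Atwood  | 55062
2  | Orwell  | 28333
3  | Tolkien | 37500
4  | Austen  | 19160
5  | Austen  | 75413
6  | Orwell  | 2085 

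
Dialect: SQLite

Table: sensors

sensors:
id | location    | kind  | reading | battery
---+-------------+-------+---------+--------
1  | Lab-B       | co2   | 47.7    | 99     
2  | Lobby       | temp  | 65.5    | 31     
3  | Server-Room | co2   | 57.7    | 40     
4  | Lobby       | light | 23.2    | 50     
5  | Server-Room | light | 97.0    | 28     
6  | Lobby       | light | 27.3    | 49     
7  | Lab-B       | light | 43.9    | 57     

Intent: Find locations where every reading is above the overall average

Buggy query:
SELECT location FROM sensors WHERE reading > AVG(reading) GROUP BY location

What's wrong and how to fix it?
Bug: WHERE evaluates per row before aggregation, so AVG() is unavailable

Fix: Use a subquery for AVG and a HAVING MIN(...) filter so the condition holds for every row in the group

Corrected query:
SELECT location FROM sensors GROUP BY location HAVING MIN(reading) > (SELECT AVG(reading) FROM sensors)

Result:
location   
-----------
Server-Room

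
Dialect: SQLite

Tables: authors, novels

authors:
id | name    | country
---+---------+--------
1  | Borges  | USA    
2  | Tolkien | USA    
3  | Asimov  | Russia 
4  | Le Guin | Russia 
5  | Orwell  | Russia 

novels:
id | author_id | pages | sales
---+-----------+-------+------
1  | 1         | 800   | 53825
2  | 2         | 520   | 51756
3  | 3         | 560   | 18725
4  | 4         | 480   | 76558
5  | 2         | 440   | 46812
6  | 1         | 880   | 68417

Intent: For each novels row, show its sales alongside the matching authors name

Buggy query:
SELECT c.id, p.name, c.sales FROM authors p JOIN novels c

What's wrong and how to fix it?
Bug: JOIN with no ON clause produces a cartesian product; every novels row pairs with every authors row

Fix: Add ON c.author_id = p.id to the JOIN

Corrected query:
SELECT c.id, p.name, c.sales FROM authors p JOIN novels c ON c.author_id = p.id

Result:
id | name    | sales
---+---------+------
1  | Borges  | 53825
2  | Tolkien | 51756
3  | Asimov  | 18725
4  | Le Guin | 76558
5  | Tolkien | 46812
6  | Borges  | 68417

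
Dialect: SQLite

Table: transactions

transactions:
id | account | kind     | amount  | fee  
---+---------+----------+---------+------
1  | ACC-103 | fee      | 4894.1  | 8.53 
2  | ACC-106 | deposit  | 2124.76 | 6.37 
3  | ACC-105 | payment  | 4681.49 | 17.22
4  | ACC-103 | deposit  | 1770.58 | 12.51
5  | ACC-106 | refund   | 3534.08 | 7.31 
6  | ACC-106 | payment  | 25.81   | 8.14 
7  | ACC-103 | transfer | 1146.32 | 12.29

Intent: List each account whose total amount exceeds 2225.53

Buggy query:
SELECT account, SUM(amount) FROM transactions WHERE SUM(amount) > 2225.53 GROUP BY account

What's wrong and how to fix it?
Bug: Aggregate functions cannot appear in a WHERE clause

Fix: Move the aggregate condition to a HAVING clause

Corrected query:
SELECT account, SUM(amount) FROM transactions GROUP BY account HAVING SUM(amount) > 2225.53

Result:
account | SUM(amount)
--------+------------
ACC-103 | 7811       
ACC-105 | 4681.49    
ACC-106 | 5684.65    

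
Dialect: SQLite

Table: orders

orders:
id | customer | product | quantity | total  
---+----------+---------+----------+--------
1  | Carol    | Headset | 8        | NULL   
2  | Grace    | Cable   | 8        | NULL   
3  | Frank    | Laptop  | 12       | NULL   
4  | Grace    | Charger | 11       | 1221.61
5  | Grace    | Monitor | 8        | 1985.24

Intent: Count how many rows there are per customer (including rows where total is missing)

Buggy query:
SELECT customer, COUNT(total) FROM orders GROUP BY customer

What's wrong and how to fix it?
Bug: COUNT(total) skips NULLs, so groups with missing total are undercounted

Fix: Replace COUNT(total) with COUNT(*)

Corrected query:
SELECT customer, COUNT(*) FROM orders GROUP BY customer

Result:
customer | COUNT(*)
---------+---------
Carol    | 1       
Frank    | 1       
Grace    | 3       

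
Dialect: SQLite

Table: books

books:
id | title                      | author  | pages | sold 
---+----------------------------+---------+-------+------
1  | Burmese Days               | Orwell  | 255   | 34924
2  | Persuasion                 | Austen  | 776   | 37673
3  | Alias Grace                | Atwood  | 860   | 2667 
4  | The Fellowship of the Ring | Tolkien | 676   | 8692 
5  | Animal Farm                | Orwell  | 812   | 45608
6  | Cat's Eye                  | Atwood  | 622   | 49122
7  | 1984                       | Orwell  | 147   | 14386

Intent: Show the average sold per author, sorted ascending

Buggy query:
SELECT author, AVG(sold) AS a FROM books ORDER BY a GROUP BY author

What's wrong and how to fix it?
Bug: GROUP BY must precede ORDER BY

Fix: Reorder: SELECT … FROM … GROUP BY … ORDER BY …

Corrected query:
SELECT author, AVG(sold) AS a FROM books GROUP BY author ORDER BY a

Result:
author  | a           
--------+-------------
Tolkien | 8692        
Atwood  | 25894.5     
Orwell  | 31639.333333
Austen  | 37673       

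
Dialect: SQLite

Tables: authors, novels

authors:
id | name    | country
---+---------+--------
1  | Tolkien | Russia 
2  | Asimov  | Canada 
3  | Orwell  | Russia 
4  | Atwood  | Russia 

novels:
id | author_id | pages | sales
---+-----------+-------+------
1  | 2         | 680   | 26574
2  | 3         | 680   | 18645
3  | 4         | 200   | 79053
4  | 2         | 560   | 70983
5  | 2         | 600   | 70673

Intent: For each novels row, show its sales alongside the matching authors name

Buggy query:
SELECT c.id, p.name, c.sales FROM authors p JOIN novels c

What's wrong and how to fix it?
Bug: JOIN with no ON clause produces a cartesian product; every novels row pairs with every authors row

Fix: Specify the join condition linking the foreign key to the parent id

Corrected query:
SELECT c.id, p.name, c.sales FROM authors p JOIN novels c ON c.author_id = p.id

Result:
id | name   | sales
---+--------+------
1  | Asimov | 26574
2  | Orwell | 18645
3  | Atwood | 79053
4  | Asimov | 70983
5  | Asimov | 70673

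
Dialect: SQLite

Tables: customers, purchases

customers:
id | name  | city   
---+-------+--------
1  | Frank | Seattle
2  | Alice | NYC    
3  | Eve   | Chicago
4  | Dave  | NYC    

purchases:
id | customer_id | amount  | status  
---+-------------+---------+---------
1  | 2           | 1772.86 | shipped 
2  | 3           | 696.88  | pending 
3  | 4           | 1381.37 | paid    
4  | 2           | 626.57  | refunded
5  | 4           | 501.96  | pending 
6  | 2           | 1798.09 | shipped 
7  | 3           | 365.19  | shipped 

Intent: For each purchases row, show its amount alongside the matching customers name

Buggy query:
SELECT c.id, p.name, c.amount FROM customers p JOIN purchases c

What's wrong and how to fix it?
Bug: JOIN with no ON clause produces a cartesian product; every purchases row pairs with every customers row

Fix: Add ON c.customer_id = p.id to the JOIN

Corrected query:
SELECT c.id, p.name, c.amount FROM customers p JOIN purchases c ON c.customer_id = p.id

Result:
id | name  | amount 
---+-------+--------
1  | Alice | 1772.86
2  | Eve   | 696.88 
3  | Dave  | 1381.37
4  | Alice | 626.57 
5  | Dave  | 501.96 
6  | Alice | 1798.09
7  | Eve   | 365.19 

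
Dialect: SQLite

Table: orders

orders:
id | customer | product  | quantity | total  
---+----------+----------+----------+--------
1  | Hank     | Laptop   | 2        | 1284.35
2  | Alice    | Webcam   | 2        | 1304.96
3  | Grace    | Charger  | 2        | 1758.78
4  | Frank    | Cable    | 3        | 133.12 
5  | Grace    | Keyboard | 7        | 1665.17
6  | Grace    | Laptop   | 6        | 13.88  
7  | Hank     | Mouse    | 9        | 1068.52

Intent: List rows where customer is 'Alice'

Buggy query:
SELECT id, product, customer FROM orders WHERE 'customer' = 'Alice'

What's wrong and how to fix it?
Bug: Single quotes denote string literals in SQL; the column name is being compared as a constant string

Fix: Reference the column as customer without single quotes

Corrected query:
SELECT id, product, customer FROM orders WHERE customer = 'Alice'

Result:
id | product | customer
---+---------+---------
2  | Webcam  | Alice   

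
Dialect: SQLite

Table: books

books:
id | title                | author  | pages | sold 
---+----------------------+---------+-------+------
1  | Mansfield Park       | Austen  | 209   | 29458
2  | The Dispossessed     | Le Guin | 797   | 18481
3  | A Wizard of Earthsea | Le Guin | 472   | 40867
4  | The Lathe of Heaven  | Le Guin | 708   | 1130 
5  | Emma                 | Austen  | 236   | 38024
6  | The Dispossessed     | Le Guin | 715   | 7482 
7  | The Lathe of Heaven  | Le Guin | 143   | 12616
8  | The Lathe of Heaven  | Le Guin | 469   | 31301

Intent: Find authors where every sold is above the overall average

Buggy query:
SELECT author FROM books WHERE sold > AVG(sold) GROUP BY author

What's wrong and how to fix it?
Bug: WHERE evaluates per row before aggregation, so AVG() is unavailable

Fix: Compute the overall average in a scalar subquery and compare each group's MIN against it in HAVING

Corrected query:
SELECT author FROM books GROUP BY author HAVING MIN(sold) > (SELECT AVG(sold) FROM books)

Result:
author
------
Austen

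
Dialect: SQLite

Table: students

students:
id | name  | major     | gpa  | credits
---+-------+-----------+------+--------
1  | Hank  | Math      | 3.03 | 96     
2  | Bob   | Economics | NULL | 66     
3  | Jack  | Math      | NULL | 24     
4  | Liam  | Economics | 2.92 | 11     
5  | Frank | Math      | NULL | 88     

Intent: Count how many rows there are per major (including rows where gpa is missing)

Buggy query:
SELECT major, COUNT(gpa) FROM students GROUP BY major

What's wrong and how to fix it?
Bug: COUNT(gpa) skips NULLs, so groups with missing gpa are undercounted

Fix: Use COUNT(*) to count all rows regardless of NULL

Corrected query:
SELECT major, COUNT(*) FROM students GROUP BY major

Result:
major     | COUNT(*)
----------+---------
Economics | 2       
Math      | 3       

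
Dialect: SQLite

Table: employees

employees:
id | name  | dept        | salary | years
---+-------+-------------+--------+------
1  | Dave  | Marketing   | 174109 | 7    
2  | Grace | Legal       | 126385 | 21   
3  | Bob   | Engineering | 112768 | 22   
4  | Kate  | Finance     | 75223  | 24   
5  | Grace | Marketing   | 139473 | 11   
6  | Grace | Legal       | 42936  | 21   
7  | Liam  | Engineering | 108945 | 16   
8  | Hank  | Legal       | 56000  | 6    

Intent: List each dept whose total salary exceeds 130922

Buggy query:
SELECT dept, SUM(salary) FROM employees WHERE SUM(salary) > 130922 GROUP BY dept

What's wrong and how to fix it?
Bug: WHERE runs before GROUP BY, so aggregates aren't available there

Fix: Move the aggregate condition to a HAVING clause

Corrected query:
SELECT dept, SUM(salary) FROM employees GROUP BY dept HAVING SUM(salary) > 130922

Result:
dept        | SUM(salary)
------------+------------
Engineering | 221713     
Legal       | 225321     
Marketing   | 313582     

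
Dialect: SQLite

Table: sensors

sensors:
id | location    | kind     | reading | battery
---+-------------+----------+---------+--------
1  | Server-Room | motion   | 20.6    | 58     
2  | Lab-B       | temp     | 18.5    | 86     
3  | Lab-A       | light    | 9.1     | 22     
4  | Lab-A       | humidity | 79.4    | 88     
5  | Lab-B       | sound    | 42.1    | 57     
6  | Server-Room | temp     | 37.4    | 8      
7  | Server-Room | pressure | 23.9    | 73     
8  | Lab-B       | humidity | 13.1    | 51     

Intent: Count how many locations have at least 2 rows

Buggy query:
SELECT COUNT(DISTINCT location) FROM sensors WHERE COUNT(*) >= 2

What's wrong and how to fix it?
Bug: WHERE filters individual rows, not groups, so a group-level COUNT is invalid there

Fix: Group first with HAVING COUNT(*) >= 2, then COUNT the resulting groups

Corrected query:
SELECT COUNT(*) FROM (SELECT location FROM sensors GROUP BY location HAVING COUNT(*) >= 2)

Result:
COUNT(*)
--------
3       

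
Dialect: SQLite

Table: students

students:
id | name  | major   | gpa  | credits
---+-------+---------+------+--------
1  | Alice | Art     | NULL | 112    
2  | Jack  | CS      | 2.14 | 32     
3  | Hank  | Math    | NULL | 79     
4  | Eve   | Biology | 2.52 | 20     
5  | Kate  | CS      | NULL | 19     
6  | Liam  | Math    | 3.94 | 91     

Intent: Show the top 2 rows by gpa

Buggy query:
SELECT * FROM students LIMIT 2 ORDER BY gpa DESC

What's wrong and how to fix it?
Bug: LIMIT must come after ORDER BY

Fix: Sort with ORDER BY, then apply LIMIT

Corrected query:
SELECT * FROM students ORDER BY gpa DESC LIMIT 2

Result:
id | name | major   | gpa  | credits
---+------+---------+------+--------
6  | Liam | Math    | 3.94 | 91     
4  | Eve  | Biology | 2.52 | 20     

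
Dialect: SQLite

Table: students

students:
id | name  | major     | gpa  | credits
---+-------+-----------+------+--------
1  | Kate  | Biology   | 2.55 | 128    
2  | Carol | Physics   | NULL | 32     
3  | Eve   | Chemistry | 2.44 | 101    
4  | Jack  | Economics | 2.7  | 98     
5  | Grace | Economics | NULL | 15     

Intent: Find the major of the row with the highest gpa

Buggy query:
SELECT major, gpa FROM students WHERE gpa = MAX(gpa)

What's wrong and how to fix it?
Bug: WHERE is evaluated per row; an aggregate over the whole table isn't defined there

Fix: Use a subquery: WHERE gpa = (SELECT MAX(gpa) FROM students)

Corrected query:
SELECT major, gpa FROM students WHERE gpa = (SELECT MAX(gpa) FROM students)

Result:
major     | gpa
----------+----
Economics | 2.7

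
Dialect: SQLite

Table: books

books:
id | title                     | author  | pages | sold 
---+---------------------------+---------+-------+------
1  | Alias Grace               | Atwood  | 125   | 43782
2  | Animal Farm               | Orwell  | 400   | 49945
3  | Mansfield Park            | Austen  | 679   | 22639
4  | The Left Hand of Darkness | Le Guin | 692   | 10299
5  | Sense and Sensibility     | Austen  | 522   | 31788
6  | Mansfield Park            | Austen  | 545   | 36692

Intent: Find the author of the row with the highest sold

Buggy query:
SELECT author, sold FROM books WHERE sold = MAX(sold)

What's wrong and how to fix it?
Bug: MAX(sold) is an aggregate and cannot be used directly in WHERE

Fix: Wrap MAX in a scalar subquery so WHERE compares against a single value

Corrected query:
SELECT author, sold FROM books WHERE sold = (SELECT MAX(sold) FROM books)

Result:
author | sold 
-------+------
Orwell | 49945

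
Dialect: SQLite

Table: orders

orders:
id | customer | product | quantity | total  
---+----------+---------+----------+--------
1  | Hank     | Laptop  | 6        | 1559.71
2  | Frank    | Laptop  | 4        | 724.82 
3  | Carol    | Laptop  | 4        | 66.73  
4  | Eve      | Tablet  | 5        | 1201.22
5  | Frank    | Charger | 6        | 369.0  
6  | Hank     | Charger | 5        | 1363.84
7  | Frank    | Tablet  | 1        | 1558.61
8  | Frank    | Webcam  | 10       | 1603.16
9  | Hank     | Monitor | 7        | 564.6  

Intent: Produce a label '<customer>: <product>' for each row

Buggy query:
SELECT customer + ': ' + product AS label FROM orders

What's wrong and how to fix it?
Bug: SQLite uses || for string concatenation; + coerces text to numbers (yielding 0)

Fix: Use the || operator for string concatenation

Corrected query:
SELECT customer || ': ' || product AS label FROM orders

Result:
label         
--------------
Hank: Laptop  
Frank: Laptop 
Carol: Laptop 
Eve: Tablet   
Frank: Charger
Hank: Charger 
Frank: Tablet 
Frank: Webcam 
Hank: Monitor 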